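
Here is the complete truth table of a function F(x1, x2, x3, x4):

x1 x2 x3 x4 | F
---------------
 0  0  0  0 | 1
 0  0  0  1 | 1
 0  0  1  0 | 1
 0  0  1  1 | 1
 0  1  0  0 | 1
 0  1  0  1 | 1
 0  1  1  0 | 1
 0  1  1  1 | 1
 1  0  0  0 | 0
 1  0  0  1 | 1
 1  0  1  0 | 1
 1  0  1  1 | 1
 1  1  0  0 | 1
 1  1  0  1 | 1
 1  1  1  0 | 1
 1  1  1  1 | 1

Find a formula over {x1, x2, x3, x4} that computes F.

F is 0 on exactly one input, (1,0,0,0), whose minterm is x1·¬x2·¬x3·¬x4. So F is the negation of that single conjunction.

F(x1, x2, x3, x4) = not (((x1 and not x2) and not x3) and not x4)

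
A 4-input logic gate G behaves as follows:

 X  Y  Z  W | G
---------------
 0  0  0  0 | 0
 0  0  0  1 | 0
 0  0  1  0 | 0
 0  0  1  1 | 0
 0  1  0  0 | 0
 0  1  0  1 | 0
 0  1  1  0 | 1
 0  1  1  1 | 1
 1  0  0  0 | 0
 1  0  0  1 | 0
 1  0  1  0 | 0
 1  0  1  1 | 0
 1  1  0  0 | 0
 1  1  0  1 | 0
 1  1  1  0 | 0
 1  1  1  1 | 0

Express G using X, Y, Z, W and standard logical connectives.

The 1-rows are (0,1,1,0), (0,1,1,1). Each contributes one minterm — ¬X·Y·Z·¬W; ¬X·Y·Z·W — and their disjunction is a sum-of-products form of G.

G(X, Y, Z, W) = (((NOT X AND Y) AND Z) AND NOT W) OR (((NOT X AND Y) AND Z) AND W)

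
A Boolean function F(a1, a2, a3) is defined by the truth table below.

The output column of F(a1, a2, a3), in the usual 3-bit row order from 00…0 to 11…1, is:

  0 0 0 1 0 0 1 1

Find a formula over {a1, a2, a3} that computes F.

F(a1, a2, a3) = (((a1' · a2) · a3) + ((a1 · a2) · a3')) + ((a1 · a2) · a3)

F=1 on 3 inputs: (0,1,1), (1,1,0), (1,1,1). Reading each as a conjunction of literals (¬a1·a2·a3, a1·a2·¬a3, a1·a2·a3) and taking the OR gives the canonical DNF.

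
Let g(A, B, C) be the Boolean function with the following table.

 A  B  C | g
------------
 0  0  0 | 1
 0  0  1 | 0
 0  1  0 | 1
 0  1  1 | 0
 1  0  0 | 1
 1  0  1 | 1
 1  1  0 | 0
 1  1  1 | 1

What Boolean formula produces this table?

g(A, B, C) = ¬((((¬A ∧ ¬B) ∧ C) ∨ ((¬A ∧ B) ∧ C)) ∨ ((A ∧ B) ∧ ¬C))

The 0-rows are (0,0,1), (0,1,1), (1,1,0). Take each as a conjunction (¬A·¬B·C, ¬A·B·C, A·B·¬C), form their disjunction, and complement — that gives a formula that is 1 everywhere g is.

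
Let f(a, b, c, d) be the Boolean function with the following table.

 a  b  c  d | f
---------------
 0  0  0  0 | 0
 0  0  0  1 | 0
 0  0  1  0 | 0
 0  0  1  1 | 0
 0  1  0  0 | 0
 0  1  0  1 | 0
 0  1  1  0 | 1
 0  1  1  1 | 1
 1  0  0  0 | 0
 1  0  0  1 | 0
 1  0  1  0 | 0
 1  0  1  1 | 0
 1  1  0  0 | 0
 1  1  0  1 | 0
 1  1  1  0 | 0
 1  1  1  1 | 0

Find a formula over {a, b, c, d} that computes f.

f(a, b, c, d) = (((~a & b) & c) & ~d) | (((~a & b) & c) & d)

f=1 on 2 inputs: (0,1,1,0), (0,1,1,1). Reading each as a conjunction of literals (¬a·b·c·¬d, ¬a·b·c·d) and taking the OR gives the canonical DNF.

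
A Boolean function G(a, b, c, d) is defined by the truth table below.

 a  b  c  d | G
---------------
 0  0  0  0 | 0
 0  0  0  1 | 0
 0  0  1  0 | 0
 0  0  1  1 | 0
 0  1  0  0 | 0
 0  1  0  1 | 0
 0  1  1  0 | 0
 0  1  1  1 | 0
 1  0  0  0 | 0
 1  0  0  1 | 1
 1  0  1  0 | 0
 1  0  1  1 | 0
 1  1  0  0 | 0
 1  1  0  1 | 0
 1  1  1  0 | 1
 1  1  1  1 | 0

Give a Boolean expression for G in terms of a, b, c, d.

The 1-rows are (1,0,0,1), (1,1,1,0). Each contributes one minterm — a·¬b·¬c·d; a·b·c·¬d — and their disjunction is a sum-of-products form of G.

G(a, b, c, d) = (((a AND NOT b) AND NOT c) AND d) OR (((a AND b) AND c) AND NOT d)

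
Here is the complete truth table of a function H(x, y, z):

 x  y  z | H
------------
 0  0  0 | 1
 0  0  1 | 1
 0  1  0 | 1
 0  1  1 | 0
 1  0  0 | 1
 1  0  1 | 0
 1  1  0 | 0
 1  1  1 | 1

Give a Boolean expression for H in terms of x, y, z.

H(x, y, z) = ¬((((¬x ∧ y) ∧ z) ∨ ((x ∧ ¬y) ∧ z)) ∨ ((x ∧ y) ∧ ¬z))

There are just 3 zero rows: (0,1,1), (1,0,1), (1,1,0). Their minterms are ¬x·y·z, x·¬y·z, x·y·¬z; the OR of those covers precisely the 0-outputs, and negating it yields H.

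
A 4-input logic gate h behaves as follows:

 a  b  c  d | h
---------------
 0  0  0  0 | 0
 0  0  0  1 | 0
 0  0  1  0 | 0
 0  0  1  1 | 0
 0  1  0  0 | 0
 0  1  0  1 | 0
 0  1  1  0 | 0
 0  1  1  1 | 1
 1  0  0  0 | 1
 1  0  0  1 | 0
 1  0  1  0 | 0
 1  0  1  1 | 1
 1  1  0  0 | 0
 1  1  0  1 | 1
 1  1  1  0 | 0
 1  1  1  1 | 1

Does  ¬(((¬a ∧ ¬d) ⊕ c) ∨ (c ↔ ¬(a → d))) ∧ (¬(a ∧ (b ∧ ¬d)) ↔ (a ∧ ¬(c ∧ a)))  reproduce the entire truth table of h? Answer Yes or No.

Test each input against both h and the formula:
  a=0, b=0, c=0, d=0: formula gives 0, h = 0 ✓
  a=0, b=0, c=0, d=1: formula gives 0, h = 0 ✓
  a=0, b=0, c=1, d=0: formula gives 0, h = 0 ✓
  a=0, b=0, c=1, d=1: formula gives 0, h = 0 ✓
  …
  a=0, b=1, c=1, d=1: formula gives 0, but h = 1 ✗
Row (0,1,1,1) is a counterexample, so the formula is not equivalent to h.

No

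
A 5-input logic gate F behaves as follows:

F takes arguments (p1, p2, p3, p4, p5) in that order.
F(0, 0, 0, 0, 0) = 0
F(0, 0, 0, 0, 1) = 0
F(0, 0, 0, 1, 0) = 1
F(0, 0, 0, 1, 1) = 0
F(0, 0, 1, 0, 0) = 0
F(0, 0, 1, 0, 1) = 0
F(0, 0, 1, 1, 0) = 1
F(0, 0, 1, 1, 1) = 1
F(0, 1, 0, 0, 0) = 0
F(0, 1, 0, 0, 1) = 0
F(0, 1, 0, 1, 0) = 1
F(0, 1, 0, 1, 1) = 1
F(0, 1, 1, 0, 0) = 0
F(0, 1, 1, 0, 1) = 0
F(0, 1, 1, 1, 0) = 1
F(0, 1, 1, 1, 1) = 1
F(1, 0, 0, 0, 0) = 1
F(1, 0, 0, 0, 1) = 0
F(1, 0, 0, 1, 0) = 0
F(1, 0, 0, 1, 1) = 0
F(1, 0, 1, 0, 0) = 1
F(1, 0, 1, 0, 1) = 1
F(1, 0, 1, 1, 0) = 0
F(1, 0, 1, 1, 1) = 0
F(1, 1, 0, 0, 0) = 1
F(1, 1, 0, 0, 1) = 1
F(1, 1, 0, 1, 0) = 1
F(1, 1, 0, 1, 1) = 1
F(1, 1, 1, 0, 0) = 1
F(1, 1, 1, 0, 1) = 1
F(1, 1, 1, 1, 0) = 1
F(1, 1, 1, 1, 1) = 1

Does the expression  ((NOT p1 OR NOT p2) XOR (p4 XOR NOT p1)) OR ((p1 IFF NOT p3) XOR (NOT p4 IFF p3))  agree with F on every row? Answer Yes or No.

No

Evaluate ((NOT p1 OR NOT p2) XOR (p4 XOR NOT p1)) OR ((p1 IFF NOT p3) XOR (NOT p4 IFF p3)) on each row and compare to F:
  p1=0, p2=0, p3=0, p4=0, p5=0: formula gives 0, F = 0 ✓
  p1=0, p2=0, p3=0, p4=0, p5=1: formula gives 0, F = 0 ✓
  p1=0, p2=0, p3=0, p4=1, p5=0: formula gives 1, F = 1 ✓
  p1=0, p2=0, p3=0, p4=1, p5=1: formula gives 1, but F = 0 ✗
Row (0,0,0,1,1) is a counterexample, so the formula is not equivalent to F.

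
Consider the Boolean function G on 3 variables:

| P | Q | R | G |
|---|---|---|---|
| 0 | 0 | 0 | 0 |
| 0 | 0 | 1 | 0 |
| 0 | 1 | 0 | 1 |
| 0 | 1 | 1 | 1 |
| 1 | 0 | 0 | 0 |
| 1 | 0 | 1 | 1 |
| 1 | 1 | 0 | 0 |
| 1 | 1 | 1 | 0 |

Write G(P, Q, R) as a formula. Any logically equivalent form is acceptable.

Collect the rows where G=1 — (0,1,0), (0,1,1), (1,0,1) — and write one minterm per row: ¬P·Q·¬R, ¬P·Q·R, P·¬Q·R. Their union (logical OR) reproduces the table exactly.

G(P, Q, R) = (((NOT P AND Q) AND NOT R) OR ((NOT P AND Q) AND R)) OR ((P AND NOT Q) AND R)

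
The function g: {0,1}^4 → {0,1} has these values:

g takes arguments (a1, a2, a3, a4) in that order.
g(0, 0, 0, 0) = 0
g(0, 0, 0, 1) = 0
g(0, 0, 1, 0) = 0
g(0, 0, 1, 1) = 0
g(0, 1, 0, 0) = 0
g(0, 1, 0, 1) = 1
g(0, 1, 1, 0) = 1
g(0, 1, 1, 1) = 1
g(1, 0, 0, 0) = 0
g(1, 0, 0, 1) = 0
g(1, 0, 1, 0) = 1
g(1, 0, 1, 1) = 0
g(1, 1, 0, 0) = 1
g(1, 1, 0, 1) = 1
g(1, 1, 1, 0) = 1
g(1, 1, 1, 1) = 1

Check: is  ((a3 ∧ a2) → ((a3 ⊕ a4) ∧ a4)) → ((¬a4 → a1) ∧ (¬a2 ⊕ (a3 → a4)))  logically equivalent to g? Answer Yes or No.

Check the formula against g row by row:
  a1=0, a2=0, a3=0, a4=0: formula gives 0, g = 0 ✓
  a1=0, a2=0, a3=0, a4=1: formula gives 0, g = 0 ✓
  a1=0, a2=0, a3=1, a4=0: formula gives 0, g = 0 ✓
  a1=0, a2=0, a3=1, a4=1: formula gives 0, g = 0 ✓
  … (the remaining 12 rows also agree.)
All 16 rows match — the expression computes g exactly.

Yes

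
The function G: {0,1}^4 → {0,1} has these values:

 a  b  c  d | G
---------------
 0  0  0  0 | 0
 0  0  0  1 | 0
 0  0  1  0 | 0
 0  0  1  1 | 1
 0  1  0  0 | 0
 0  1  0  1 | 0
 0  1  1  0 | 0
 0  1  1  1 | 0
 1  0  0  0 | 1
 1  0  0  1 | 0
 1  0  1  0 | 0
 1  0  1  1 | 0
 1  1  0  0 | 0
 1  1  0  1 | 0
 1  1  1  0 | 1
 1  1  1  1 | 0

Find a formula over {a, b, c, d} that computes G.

G(a, b, c, d) = ((((a' · b') · c) · d) + (((a · b') · c') · d')) + (((a · b) · c) · d')

Collect the rows where G=1 — (0,0,1,1), (1,0,0,0), (1,1,1,0) — and write one minterm per row: ¬a·¬b·c·d, a·¬b·¬c·¬d, a·b·c·¬d. Their union (logical OR) reproduces the table exactly.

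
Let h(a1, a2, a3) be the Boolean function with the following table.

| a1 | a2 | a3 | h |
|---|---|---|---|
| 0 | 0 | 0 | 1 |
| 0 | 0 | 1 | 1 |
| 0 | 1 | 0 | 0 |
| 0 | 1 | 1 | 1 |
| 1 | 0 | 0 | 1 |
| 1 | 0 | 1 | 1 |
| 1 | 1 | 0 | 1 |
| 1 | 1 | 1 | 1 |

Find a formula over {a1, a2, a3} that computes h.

Only row (0,1,0) gives 0. So h is 1 everywhere except there — the complement of the minterm ¬a1·a2·¬a3.

h(a1, a2, a3) = ((a1' · a2) · a3')'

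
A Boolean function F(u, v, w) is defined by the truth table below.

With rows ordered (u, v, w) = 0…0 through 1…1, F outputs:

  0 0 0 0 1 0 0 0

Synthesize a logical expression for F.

F is 1 on exactly one input, (1,0,0), whose minterm is u·¬v·¬w. So F is just that conjunction.

F(u, v, w) = (u ∧ ¬v) ∧ ¬w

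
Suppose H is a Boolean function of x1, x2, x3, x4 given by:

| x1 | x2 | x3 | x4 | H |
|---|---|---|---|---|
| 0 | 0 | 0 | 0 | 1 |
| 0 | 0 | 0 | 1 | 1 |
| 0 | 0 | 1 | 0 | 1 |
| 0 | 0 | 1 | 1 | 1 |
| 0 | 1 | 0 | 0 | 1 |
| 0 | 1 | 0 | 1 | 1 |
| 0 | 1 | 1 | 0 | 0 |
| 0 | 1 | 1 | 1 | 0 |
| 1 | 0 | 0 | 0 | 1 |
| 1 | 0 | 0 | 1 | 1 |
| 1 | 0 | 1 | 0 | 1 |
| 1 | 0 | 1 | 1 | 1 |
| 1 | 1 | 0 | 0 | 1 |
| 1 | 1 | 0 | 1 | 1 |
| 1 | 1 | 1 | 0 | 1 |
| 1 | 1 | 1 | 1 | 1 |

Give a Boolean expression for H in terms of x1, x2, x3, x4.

The 0-rows are (0,1,1,0), (0,1,1,1). Take each as a conjunction (¬x1·x2·x3·¬x4, ¬x1·x2·x3·x4), form their disjunction, and complement — that gives a formula that is 1 everywhere H is.

H(x1, x2, x3, x4) = ¬((((¬x1 ∧ x2) ∧ x3) ∧ ¬x4) ∨ (((¬x1 ∧ x2) ∧ x3) ∧ x4))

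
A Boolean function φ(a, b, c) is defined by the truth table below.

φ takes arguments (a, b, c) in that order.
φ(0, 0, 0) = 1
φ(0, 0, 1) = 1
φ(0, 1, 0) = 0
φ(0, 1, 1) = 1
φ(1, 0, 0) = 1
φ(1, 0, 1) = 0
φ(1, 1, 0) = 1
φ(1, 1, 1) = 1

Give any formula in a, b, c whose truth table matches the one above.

φ(a, b, c) = ~(((~a & b) & ~c) | ((a & ~b) & c))

The 0-rows are (0,1,0), (1,0,1). Take each as a conjunction (¬a·b·¬c, a·¬b·c), form their disjunction, and complement — that gives a formula that is 1 everywhere φ is.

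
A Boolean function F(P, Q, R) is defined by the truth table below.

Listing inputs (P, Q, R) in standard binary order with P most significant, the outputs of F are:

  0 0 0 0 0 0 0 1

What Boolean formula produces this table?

The output is 1 only when every input is 1 — the AND of all inputs.

F(P, Q, R) = (P and Q) and R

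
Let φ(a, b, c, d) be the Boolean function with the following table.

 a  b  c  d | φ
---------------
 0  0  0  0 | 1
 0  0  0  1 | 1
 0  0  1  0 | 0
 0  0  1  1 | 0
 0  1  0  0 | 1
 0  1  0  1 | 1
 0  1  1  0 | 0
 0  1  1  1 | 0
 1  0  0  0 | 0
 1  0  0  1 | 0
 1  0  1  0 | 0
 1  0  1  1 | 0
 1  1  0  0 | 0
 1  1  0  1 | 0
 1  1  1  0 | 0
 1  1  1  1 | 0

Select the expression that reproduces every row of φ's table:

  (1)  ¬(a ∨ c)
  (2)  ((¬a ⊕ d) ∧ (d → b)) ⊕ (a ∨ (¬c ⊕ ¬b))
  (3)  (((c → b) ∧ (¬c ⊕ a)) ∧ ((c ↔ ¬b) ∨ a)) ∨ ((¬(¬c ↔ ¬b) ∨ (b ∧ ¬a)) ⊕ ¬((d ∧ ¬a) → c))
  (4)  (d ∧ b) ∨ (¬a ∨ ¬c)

(2): at (0,0,0,1) it gives 0, but φ = 1 — eliminated.
(3): at (0,0,0,0) it gives 0, but φ = 1 — eliminated.
(4): at (0,0,1,0) it gives 1, but φ = 0 — eliminated.
(1) is the remaining candidate, and it agrees with φ on all 16 inputs.

1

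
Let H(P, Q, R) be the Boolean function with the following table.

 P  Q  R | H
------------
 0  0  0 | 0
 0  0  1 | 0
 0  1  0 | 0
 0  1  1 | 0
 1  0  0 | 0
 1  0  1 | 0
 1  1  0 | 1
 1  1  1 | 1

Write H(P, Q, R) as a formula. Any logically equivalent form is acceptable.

Collect the rows where H=1 — (1,1,0), (1,1,1) — and write one minterm per row: P·Q·¬R, P·Q·R. Their union (logical OR) reproduces the table exactly.

H(P, Q, R) = ((P and Q) and not R) or ((P and Q) and R)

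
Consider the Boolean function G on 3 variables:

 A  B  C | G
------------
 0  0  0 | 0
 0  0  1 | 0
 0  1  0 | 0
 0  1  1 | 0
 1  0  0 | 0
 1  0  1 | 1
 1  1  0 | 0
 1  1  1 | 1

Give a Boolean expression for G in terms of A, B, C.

G(A, B, C) = ((A · B') · C) + ((A · B) · C)

G=1 on 2 inputs: (1,0,1), (1,1,1). Reading each as a conjunction of literals (A·¬B·C, A·B·C) and taking the OR gives the canonical DNF.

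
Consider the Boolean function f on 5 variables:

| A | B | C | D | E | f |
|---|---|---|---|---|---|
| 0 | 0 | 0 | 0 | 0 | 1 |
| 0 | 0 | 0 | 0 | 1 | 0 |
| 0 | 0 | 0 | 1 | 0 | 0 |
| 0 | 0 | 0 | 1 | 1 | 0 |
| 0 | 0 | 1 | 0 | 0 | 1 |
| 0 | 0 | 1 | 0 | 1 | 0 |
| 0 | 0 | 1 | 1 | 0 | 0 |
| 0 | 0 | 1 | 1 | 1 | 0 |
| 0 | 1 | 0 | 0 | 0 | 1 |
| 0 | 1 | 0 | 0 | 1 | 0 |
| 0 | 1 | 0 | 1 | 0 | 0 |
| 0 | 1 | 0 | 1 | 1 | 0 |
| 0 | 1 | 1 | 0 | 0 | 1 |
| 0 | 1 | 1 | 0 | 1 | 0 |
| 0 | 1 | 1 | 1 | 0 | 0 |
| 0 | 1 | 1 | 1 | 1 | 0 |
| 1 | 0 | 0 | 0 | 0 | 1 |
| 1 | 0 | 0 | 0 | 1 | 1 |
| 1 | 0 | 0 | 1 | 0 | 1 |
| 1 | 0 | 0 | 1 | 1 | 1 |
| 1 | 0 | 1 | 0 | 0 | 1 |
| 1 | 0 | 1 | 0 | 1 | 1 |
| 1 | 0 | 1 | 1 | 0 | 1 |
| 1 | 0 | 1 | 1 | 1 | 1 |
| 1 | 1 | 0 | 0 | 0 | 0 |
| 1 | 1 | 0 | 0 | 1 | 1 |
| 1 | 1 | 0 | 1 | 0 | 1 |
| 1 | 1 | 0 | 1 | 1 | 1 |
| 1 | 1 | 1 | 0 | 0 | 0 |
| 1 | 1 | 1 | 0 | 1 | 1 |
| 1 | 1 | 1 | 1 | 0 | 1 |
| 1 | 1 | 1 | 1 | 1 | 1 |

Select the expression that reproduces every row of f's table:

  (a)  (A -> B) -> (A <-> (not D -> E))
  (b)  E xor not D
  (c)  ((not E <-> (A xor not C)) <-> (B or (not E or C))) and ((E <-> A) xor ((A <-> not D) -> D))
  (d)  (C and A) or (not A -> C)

a

(b) disagrees with f on (0,0,0,1,1) (formula → 1, table → 0); rule it out.
(c) disagrees with f on (0,0,0,0,0) (formula → 0, table → 1); rule it out.
(d) disagrees with f on (0,0,0,0,0) (formula → 0, table → 1); rule it out.
(a) is the remaining candidate, and it agrees with f on all 32 inputs.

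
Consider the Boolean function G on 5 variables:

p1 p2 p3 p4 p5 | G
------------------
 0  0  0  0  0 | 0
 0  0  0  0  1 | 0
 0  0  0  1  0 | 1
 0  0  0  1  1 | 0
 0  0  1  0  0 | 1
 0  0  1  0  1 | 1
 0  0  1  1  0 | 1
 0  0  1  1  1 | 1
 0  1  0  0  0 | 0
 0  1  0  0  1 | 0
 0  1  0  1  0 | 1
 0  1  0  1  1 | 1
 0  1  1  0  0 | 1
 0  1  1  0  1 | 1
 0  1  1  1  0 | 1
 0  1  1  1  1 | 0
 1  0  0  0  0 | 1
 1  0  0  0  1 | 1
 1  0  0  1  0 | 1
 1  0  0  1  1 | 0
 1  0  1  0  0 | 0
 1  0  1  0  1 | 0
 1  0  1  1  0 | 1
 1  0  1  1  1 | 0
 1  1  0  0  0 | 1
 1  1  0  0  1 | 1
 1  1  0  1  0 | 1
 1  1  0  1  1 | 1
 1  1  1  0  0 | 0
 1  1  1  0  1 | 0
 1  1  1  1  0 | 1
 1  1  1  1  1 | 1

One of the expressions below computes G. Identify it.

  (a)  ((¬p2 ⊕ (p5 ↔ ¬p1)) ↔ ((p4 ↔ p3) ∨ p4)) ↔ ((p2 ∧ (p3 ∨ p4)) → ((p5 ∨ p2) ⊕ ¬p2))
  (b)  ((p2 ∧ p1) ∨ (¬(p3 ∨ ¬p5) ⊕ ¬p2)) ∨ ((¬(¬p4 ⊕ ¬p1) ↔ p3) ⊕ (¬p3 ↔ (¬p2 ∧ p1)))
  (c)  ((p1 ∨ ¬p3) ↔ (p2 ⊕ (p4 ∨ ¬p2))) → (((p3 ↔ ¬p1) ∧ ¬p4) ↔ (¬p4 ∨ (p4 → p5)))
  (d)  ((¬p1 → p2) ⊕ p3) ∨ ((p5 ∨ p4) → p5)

c

(a) fails at (0,0,0,0,0): the formula yields 1, G is 0.
(b) fails at (0,0,0,0,0): the formula yields 1, G is 0.
(d) fails at (0,0,0,0,0): the formula yields 1, G is 0.
That leaves (c). Evaluating it on every row reproduces the table of G exactly.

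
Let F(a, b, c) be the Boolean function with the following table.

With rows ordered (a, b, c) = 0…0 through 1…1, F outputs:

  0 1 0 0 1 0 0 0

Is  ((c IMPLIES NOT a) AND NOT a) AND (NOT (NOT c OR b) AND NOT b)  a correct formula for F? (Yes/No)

Test each input against both F and the formula:
  a=0, b=0, c=0: formula gives 0, F = 0 ✓
  a=0, b=0, c=1: formula gives 1, F = 1 ✓
  a=0, b=1, c=0: formula gives 0, F = 0 ✓
  a=0, b=1, c=1: formula gives 0, F = 0 ✓
  a=1, b=0, c=0: formula gives 0, but F = 1 ✗
Since they disagree at (1,0,0), the expression is not a correct formula for F.

No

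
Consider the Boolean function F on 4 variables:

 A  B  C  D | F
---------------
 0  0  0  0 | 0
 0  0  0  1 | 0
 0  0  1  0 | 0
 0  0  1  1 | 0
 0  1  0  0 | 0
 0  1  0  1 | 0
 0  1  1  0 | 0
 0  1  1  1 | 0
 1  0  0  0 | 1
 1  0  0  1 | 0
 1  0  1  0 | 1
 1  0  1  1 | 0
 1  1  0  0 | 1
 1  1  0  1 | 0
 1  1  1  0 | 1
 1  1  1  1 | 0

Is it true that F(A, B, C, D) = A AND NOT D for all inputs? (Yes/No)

Evaluate A AND NOT D on each row and compare to F:
  A=0, B=0, C=0, D=0: formula gives 0, F = 0 ✓
  A=0, B=0, C=0, D=1: formula gives 0, F = 0 ✓
  A=0, B=0, C=1, D=0: formula gives 0, F = 0 ✓
  A=0, B=0, C=1, D=1: formula gives 0, F = 0 ✓
  …and likewise for the remaining 12 rows.
Every row agrees, so the formula is equivalent.

Yes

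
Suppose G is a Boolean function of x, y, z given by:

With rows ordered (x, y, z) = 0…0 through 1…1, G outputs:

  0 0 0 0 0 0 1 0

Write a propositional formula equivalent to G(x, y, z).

G(x, y, z) = (x ∧ y) ∧ ¬z

Only row (1,1,0) gives 1. That row's minterm x·y·¬z is G directly.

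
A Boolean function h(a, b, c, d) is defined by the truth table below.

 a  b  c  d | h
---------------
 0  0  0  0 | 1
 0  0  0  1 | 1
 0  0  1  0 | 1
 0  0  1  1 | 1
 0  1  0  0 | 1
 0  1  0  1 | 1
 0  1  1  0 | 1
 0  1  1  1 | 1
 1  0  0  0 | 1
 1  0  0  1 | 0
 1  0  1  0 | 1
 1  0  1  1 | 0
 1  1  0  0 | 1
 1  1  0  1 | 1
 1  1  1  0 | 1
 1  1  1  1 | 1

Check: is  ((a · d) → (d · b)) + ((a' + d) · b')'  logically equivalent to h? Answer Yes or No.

Yes

Test each input against both h and the formula:
  a=0, b=0, c=0, d=0: formula gives 1, h = 1 ✓
  a=0, b=0, c=0, d=1: formula gives 1, h = 1 ✓
  a=0, b=0, c=1, d=0: formula gives 1, h = 1 ✓
  a=0, b=0, c=1, d=1: formula gives 1, h = 1 ✓
  … (the remaining 12 rows also agree.)
Every row agrees, so the formula is equivalent.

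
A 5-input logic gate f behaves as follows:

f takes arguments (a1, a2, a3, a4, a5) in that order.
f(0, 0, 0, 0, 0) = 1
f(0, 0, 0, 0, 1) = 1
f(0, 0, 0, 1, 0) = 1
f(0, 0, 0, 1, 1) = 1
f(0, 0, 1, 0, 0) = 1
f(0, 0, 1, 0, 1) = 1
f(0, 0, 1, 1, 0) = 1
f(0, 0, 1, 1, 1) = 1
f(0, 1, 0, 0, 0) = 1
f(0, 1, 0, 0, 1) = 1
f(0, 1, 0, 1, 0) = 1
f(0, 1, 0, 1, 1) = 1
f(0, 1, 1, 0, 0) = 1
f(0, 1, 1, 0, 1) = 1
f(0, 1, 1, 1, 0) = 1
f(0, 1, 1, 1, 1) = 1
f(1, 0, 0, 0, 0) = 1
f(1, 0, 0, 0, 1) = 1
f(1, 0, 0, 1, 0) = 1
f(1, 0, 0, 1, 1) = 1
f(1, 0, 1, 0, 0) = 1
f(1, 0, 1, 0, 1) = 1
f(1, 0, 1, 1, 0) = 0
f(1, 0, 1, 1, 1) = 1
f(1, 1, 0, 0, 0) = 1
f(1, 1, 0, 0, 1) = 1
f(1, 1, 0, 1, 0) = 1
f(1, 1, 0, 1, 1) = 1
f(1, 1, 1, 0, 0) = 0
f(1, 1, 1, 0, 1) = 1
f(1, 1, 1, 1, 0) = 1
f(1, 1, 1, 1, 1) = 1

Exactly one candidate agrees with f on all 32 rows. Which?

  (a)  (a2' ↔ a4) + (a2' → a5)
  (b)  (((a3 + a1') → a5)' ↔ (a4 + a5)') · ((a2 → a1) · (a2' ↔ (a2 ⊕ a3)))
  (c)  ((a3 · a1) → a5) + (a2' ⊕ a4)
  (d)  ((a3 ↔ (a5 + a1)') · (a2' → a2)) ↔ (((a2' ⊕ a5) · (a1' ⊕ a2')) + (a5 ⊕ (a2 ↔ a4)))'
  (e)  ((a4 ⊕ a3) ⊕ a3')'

(a) fails at (0,0,0,0,0): the formula yields 0, f is 1.
(b) fails at (0,0,0,0,0): the formula yields 0, f is 1.
(d) fails at (0,0,0,0,1): the formula yields 0, f is 1.
(e) fails at (0,0,0,0,0): the formula yields 0, f is 1.
That leaves (c). Evaluating it on every row reproduces the table of f exactly.

c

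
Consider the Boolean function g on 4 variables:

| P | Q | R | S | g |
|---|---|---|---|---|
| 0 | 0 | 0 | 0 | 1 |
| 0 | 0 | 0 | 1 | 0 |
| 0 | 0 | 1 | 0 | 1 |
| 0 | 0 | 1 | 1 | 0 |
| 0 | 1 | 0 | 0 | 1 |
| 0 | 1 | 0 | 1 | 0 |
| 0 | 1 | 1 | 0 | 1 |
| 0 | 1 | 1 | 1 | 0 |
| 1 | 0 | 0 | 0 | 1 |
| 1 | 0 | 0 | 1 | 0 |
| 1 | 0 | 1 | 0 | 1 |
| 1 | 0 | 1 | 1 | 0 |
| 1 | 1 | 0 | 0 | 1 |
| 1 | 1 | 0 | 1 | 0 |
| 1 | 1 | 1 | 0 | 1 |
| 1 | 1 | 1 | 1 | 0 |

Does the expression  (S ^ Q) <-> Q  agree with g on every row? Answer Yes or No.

Yes

Evaluate (S ^ Q) <-> Q on each row and compare to g:
  P=0, Q=0, R=0, S=0: formula gives 1, g = 1 ✓
  P=0, Q=0, R=0, S=1: formula gives 0, g = 0 ✓
  P=0, Q=0, R=1, S=0: formula gives 1, g = 1 ✓
  P=0, Q=0, R=1, S=1: formula gives 0, g = 0 ✓
  …and likewise for the remaining 12 rows.
All 16 rows match — the expression computes g exactly.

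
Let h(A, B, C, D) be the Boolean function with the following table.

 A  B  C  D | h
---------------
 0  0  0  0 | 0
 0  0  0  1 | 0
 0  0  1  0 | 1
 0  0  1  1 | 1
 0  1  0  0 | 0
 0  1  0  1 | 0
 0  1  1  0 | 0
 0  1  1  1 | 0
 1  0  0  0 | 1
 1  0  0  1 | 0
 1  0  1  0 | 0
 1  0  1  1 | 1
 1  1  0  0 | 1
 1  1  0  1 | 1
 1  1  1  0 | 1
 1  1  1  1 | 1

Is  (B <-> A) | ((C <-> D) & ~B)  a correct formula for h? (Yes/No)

Evaluate (B <-> A) | ((C <-> D) & ~B) on each row and compare to h:
  A=0, B=0, C=0, D=0: formula gives 1, but h = 0 ✗
A single disagreement suffices: at (0,0,0,0) they differ, so the formula does not compute h.

No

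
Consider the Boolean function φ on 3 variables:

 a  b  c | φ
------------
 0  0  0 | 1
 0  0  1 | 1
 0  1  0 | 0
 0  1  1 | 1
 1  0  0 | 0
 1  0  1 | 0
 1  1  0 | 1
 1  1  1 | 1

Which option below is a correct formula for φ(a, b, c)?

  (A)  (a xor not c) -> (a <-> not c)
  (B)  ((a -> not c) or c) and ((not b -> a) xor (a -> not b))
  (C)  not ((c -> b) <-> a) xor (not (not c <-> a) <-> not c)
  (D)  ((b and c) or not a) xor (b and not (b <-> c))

D

(A) fails at (0,0,0): the formula yields 0, φ is 1.
(B) fails at (0,1,1): the formula yields 0, φ is 1.
(C) fails at (0,0,0): the formula yields 0, φ is 1.
That leaves (D). Evaluating it on every row reproduces the table of φ exactly.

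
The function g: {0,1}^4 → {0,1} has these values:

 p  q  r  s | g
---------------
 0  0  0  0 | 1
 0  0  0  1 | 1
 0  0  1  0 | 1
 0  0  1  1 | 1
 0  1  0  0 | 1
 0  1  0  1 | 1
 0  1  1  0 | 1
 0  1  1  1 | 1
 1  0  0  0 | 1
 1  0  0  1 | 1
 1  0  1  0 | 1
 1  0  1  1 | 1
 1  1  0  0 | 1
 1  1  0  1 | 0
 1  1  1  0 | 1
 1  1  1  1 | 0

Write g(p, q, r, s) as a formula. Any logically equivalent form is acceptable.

g is 0 on only 2 rows — (1,1,0,1), (1,1,1,1). Writing each as a minterm (p·q·¬r·s, p·q·r·s) and OR-ing them characterizes exactly where g=0, so g is the negation of that disjunction.

g(p, q, r, s) = ((((p · q) · r') · s) + (((p · q) · r) · s))'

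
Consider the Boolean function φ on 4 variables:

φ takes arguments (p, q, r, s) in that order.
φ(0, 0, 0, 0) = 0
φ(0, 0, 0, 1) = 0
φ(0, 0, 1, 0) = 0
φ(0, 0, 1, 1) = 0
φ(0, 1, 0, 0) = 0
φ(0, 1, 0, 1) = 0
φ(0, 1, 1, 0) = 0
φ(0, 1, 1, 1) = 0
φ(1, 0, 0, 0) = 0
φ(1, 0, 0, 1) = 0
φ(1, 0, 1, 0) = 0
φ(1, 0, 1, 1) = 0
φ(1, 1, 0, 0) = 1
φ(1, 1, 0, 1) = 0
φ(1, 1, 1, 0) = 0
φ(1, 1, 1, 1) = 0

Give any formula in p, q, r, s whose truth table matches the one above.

φ is 1 on exactly one input, (1,1,0,0), whose minterm is p·q·¬r·¬s. So φ is just that conjunction.

φ(p, q, r, s) = ((p and q) and not r) and not s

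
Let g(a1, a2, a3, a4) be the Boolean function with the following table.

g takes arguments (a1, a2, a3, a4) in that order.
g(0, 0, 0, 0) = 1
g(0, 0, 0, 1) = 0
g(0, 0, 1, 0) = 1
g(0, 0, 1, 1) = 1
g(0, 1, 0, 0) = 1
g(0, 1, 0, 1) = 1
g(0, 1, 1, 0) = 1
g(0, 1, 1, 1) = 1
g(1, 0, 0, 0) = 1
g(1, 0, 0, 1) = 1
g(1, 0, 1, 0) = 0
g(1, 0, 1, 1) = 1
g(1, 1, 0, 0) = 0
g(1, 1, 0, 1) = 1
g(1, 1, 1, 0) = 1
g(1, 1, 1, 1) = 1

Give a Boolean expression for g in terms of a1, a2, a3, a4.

g(a1, a2, a3, a4) = NOT (((((NOT a1 AND NOT a2) AND NOT a3) AND a4) OR (((a1 AND NOT a2) AND a3) AND NOT a4)) OR (((a1 AND a2) AND NOT a3) AND NOT a4))

The 0-rows are (0,0,0,1), (1,0,1,0), (1,1,0,0). Take each as a conjunction (¬a1·¬a2·¬a3·a4, a1·¬a2·a3·¬a4, a1·a2·¬a3·¬a4), form their disjunction, and complement — that gives a formula that is 1 everywhere g is.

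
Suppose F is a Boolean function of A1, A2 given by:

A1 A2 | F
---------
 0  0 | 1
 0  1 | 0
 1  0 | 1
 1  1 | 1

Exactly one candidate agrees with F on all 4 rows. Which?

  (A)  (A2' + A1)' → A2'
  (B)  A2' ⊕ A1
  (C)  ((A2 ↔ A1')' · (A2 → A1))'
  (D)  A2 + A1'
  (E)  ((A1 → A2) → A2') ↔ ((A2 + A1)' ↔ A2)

A

(B): at (1,0) it gives 0, but F = 1 — eliminated.
(C): at (0,0) it gives 0, but F = 1 — eliminated.
(D): at (0,1) it gives 1, but F = 0 — eliminated.
(E): at (0,0) it gives 0, but F = 1 — eliminated.
Only (A) survives; checking it on all 4 rows confirms it matches F.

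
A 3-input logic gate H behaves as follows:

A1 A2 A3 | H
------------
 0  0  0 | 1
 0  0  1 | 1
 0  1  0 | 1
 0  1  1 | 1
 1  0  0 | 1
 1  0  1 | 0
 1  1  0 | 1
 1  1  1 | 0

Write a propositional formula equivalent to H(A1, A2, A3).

H(A1, A2, A3) = NOT (((A1 AND NOT A2) AND A3) OR ((A1 AND A2) AND A3))

H is 0 on only 2 rows — (1,0,1), (1,1,1). Writing each as a minterm (A1·¬A2·A3, A1·A2·A3) and OR-ing them characterizes exactly where H=0, so H is the negation of that disjunction.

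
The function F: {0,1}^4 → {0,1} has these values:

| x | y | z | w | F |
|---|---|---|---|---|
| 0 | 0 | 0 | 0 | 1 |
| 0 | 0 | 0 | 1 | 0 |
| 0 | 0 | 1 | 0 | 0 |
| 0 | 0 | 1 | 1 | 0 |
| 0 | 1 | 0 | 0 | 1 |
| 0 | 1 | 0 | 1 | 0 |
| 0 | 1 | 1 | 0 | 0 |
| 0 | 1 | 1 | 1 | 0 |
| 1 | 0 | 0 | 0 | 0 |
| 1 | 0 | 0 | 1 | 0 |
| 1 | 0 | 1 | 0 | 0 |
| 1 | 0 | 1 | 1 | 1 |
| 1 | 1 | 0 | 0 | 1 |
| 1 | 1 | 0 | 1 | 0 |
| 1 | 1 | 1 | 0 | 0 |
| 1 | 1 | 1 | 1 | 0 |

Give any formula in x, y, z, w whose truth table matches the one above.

F(x, y, z, w) = (((((~x & ~y) & ~z) & ~w) | (((~x & y) & ~z) & ~w)) | (((x & ~y) & z) & w)) | (((x & y) & ~z) & ~w)

Collect the rows where F=1 — (0,0,0,0), (0,1,0,0), (1,0,1,1), (1,1,0,0) — and write one minterm per row: ¬x·¬y·¬z·¬w, ¬x·y·¬z·¬w, x·¬y·z·w, x·y·¬z·¬w. Their union (logical OR) reproduces the table exactly.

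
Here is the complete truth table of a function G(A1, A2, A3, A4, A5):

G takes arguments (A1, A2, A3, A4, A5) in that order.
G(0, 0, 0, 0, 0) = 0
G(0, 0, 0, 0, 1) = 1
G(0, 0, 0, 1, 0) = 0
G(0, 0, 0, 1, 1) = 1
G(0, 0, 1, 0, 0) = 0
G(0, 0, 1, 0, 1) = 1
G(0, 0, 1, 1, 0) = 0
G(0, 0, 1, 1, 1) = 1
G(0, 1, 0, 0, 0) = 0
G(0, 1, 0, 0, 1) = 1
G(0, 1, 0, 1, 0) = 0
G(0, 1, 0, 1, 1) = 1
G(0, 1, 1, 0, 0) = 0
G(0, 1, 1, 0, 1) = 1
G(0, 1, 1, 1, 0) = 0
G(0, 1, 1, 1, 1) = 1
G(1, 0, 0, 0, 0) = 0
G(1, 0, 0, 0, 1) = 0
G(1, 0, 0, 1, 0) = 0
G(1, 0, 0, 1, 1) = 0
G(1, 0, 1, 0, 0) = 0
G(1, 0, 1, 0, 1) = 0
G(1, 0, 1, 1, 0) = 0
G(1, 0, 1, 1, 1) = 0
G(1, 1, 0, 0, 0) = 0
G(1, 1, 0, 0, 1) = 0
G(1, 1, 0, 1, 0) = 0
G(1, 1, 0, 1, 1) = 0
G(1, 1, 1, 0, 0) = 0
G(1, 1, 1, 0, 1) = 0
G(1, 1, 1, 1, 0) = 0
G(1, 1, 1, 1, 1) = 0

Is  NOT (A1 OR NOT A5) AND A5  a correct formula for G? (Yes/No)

Evaluate NOT (A1 OR NOT A5) AND A5 on each row and compare to G:
  A1=0, A2=0, A3=0, A4=0, A5=0: formula gives 0, G = 0 ✓
  A1=0, A2=0, A3=0, A4=0, A5=1: formula gives 1, G = 1 ✓
  A1=0, A2=0, A3=0, A4=1, A5=0: formula gives 0, G = 0 ✓
  A1=0, A2=0, A3=0, A4=1, A5=1: formula gives 1, G = 1 ✓
  … (the remaining 28 rows also agree.)
All 32 rows match — the expression computes G exactly.

Yes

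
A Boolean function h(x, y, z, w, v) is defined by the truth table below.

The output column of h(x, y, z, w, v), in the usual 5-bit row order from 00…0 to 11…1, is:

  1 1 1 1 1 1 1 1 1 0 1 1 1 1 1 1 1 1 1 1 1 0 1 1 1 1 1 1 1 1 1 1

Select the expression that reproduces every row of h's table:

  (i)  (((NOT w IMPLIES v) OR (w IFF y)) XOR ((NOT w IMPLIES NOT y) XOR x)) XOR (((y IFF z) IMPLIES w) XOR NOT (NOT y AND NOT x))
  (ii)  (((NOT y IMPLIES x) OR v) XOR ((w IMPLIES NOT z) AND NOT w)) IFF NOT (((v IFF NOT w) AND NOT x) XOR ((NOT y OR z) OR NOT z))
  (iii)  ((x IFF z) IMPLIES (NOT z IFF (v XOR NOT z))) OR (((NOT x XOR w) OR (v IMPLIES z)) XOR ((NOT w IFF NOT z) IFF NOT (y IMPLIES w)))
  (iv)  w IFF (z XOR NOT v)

iii

(i): at (0,0,0,0,0) it gives 0, but h = 1 — eliminated.
(ii): at (0,0,0,0,0) it gives 0, but h = 1 — eliminated.
(iv): at (0,0,0,0,0) it gives 0, but h = 1 — eliminated.
Only (iii) survives; checking it on all 32 rows confirms it matches h.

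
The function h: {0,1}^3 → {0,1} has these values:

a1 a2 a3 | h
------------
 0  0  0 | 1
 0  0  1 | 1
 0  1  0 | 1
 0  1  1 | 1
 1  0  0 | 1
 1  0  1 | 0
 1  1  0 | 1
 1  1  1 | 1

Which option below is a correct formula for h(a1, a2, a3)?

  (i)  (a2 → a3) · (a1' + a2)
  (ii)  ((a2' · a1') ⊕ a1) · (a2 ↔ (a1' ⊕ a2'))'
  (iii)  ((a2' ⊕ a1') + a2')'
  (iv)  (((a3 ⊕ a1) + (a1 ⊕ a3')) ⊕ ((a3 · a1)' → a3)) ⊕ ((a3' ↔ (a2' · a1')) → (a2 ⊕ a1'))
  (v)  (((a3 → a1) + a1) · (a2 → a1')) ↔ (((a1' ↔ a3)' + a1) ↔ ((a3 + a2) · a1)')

v

(i): at (0,1,0) it gives 0, but h = 1 — eliminated.
(ii): at (0,0,0) it gives 0, but h = 1 — eliminated.
(iii): at (0,0,0) it gives 0, but h = 1 — eliminated.
(iv): at (0,0,0) it gives 0, but h = 1 — eliminated.
That leaves (v). Evaluating it on every row reproduces the table of h exactly.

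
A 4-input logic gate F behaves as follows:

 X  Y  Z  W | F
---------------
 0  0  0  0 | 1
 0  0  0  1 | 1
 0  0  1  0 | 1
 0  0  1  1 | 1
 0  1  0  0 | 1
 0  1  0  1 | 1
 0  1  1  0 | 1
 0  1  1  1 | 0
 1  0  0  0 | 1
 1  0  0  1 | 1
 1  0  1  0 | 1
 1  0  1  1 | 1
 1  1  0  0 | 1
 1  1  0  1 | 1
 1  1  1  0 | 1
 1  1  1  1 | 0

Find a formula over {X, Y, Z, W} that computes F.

F(X, Y, Z, W) = ¬((((¬X ∧ Y) ∧ Z) ∧ W) ∨ (((X ∧ Y) ∧ Z) ∧ W))

The 0-rows are (0,1,1,1), (1,1,1,1). Take each as a conjunction (¬X·Y·Z·W, X·Y·Z·W), form their disjunction, and complement — that gives a formula that is 1 everywhere F is.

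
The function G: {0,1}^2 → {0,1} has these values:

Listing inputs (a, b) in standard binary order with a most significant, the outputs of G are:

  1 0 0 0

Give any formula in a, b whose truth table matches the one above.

G(a, b) = ¬(a ∨ b)

The output is 1 only when every input is 0 — NOR of all inputs.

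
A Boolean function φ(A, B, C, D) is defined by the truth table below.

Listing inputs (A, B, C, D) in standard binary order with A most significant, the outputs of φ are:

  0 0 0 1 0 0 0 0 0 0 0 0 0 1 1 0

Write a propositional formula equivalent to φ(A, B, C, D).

φ(A, B, C, D) = ((((not A and not B) and C) and D) or (((A and B) and not C) and D)) or (((A and B) and C) and not D)

φ=1 on 3 inputs: (0,0,1,1), (1,1,0,1), (1,1,1,0). Reading each as a conjunction of literals (¬A·¬B·C·D, A·B·¬C·D, A·B·C·¬D) and taking the OR gives the canonical DNF.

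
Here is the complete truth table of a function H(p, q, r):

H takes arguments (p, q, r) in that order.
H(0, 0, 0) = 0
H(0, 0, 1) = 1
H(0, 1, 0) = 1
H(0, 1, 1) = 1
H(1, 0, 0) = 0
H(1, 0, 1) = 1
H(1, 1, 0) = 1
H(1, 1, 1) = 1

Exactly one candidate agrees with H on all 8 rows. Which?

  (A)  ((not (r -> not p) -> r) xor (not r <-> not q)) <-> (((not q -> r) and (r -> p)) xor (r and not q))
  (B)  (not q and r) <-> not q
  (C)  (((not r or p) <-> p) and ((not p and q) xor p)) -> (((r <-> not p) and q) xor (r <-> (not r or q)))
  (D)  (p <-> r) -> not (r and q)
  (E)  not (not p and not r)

B

(A) fails at (0,0,0): the formula yields 1, H is 0.
(C) fails at (0,0,0): the formula yields 1, H is 0.
(D) fails at (0,0,0): the formula yields 1, H is 0.
(E) fails at (0,1,0): the formula yields 0, H is 1.
(B) is the remaining candidate, and it agrees with H on all 8 inputs.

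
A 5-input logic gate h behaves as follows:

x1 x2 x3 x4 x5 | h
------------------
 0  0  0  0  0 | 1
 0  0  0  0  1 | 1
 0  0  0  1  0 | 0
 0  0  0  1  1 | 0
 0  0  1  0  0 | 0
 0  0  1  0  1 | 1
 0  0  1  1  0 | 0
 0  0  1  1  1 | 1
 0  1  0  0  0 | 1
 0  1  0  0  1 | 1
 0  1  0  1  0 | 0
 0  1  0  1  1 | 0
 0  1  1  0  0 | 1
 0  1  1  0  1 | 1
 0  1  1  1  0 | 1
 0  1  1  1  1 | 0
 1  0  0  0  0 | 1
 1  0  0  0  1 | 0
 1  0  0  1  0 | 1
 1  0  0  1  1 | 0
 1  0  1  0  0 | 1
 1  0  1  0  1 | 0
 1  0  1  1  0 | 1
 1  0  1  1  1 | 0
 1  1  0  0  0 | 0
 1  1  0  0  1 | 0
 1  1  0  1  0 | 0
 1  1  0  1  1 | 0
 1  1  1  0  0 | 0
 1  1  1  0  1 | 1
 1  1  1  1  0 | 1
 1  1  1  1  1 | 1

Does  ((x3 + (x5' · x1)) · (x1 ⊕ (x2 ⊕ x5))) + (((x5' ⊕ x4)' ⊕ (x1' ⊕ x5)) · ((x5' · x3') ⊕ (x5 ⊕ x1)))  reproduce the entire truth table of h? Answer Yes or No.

Yes

Evaluate ((x3 + (x5' · x1)) · (x1 ⊕ (x2 ⊕ x5))) + (((x5' ⊕ x4)' ⊕ (x1' ⊕ x5)) · ((x5' · x3') ⊕ (x5 ⊕ x1))) on each row and compare to h:
  x1=0, x2=0, x3=0, x4=0, x5=0: formula gives 1, h = 1 ✓
  x1=0, x2=0, x3=0, x4=0, x5=1: formula gives 1, h = 1 ✓
  x1=0, x2=0, x3=0, x4=1, x5=0: formula gives 0, h = 0 ✓
  x1=0, x2=0, x3=0, x4=1, x5=1: formula gives 0, h = 0 ✓
  … (the remaining 28 rows also agree.)
Every row agrees, so the formula is equivalent.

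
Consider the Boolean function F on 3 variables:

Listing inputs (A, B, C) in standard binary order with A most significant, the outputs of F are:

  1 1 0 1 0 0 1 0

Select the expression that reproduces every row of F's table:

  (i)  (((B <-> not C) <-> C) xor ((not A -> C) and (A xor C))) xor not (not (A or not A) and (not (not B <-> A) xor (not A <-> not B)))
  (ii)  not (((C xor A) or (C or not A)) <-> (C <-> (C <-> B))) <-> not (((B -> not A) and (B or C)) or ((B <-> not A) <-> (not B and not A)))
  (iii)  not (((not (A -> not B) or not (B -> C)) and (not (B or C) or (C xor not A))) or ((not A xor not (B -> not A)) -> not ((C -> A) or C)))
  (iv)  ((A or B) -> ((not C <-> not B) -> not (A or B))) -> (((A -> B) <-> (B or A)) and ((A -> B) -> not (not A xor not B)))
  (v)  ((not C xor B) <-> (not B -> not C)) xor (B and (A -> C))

(i): at (0,0,0) it gives 0, but F = 1 — eliminated.
(ii): at (0,0,1) it gives 0, but F = 1 — eliminated.
(iv): at (0,0,0) it gives 0, but F = 1 — eliminated.
(v): at (0,1,0) it gives 1, but F = 0 — eliminated.
That leaves (iii). Evaluating it on every row reproduces the table of F exactly.

iii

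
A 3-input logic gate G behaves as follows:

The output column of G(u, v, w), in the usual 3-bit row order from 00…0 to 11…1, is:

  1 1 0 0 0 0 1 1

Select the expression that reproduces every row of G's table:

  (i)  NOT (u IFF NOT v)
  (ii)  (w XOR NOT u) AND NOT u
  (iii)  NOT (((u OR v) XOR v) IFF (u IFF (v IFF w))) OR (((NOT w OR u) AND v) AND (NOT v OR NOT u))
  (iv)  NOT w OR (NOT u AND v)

i

(ii) fails at (0,0,1): the formula yields 0, G is 1.
(iii) fails at (0,0,0): the formula yields 0, G is 1.
(iv) fails at (0,0,1): the formula yields 0, G is 1.
That leaves (i). Evaluating it on every row reproduces the table of G exactly.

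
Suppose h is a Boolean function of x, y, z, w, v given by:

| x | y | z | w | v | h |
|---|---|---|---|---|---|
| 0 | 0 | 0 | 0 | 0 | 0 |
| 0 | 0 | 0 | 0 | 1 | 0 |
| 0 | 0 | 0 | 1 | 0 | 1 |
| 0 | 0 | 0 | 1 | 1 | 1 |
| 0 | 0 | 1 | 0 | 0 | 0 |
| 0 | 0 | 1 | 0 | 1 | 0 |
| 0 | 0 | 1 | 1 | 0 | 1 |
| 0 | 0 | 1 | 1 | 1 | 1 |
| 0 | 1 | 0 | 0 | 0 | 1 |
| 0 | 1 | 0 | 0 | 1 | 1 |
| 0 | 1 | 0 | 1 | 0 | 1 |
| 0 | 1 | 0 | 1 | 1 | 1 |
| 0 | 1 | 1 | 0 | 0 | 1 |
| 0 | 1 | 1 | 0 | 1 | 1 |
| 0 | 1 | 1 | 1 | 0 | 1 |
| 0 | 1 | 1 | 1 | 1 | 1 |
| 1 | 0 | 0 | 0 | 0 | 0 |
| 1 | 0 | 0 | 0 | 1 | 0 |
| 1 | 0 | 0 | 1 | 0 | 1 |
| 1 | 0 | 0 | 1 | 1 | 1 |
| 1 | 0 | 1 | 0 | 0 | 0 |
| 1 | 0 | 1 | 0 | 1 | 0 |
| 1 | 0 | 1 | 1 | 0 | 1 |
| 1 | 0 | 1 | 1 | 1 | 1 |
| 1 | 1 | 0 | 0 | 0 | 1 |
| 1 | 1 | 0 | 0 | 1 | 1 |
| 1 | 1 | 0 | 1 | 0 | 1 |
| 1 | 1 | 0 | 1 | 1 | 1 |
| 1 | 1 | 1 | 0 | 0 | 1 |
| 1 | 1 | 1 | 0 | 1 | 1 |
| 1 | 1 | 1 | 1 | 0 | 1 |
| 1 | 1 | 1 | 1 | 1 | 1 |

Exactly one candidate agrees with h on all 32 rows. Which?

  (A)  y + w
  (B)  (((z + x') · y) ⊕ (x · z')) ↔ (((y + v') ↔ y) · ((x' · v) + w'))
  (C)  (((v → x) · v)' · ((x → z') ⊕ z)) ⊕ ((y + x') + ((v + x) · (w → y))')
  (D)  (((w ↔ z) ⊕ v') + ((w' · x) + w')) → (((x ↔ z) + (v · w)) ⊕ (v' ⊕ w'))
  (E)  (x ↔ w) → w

(B) disagrees with h on (0,0,0,0,0) (formula → 1, table → 0); rule it out.
(C) disagrees with h on (0,0,0,1,0) (formula → 0, table → 1); rule it out.
(D) disagrees with h on (0,0,0,0,0) (formula → 1, table → 0); rule it out.
(E) disagrees with h on (0,1,0,0,0) (formula → 0, table → 1); rule it out.
That leaves (A). Evaluating it on every row reproduces the table of h exactly.

A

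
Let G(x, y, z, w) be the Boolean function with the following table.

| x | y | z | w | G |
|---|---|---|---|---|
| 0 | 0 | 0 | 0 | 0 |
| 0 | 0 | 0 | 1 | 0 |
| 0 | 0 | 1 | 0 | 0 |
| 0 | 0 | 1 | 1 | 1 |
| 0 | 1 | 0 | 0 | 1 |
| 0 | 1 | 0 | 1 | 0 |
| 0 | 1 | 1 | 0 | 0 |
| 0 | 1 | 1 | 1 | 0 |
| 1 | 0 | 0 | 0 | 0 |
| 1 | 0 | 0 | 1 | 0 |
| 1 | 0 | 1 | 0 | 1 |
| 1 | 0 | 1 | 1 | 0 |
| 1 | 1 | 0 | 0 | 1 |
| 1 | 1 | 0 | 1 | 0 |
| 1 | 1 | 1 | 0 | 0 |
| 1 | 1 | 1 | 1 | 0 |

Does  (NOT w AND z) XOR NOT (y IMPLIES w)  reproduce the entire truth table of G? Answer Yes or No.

No

Evaluate (NOT w AND z) XOR NOT (y IMPLIES w) on each row and compare to G:
  x=0, y=0, z=0, w=0: formula gives 0, G = 0 ✓
  x=0, y=0, z=0, w=1: formula gives 0, G = 0 ✓
  x=0, y=0, z=1, w=0: formula gives 1, but G = 0 ✗
Since they disagree at (0,0,1,0), the expression is not a correct formula for G.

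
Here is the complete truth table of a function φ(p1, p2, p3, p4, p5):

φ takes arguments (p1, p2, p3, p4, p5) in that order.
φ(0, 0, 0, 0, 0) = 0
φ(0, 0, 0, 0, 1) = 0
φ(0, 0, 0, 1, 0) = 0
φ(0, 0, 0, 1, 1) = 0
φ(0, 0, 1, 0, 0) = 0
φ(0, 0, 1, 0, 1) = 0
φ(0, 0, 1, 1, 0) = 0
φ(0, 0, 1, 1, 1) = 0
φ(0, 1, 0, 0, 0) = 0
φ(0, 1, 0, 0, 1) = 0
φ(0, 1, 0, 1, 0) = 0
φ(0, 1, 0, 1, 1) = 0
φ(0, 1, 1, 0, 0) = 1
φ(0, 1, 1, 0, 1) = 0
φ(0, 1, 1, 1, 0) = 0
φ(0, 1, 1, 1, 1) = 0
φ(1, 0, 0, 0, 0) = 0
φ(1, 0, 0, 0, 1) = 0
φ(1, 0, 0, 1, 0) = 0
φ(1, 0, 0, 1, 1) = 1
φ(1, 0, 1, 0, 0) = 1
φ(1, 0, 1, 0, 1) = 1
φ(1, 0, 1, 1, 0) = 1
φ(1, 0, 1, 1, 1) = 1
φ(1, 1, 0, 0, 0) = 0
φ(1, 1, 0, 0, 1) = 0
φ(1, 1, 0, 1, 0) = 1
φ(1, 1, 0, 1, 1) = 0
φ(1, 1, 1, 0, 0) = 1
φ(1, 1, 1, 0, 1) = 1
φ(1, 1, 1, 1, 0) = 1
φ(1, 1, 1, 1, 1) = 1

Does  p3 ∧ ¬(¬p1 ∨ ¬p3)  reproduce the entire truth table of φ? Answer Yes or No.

No

Test each input against both φ and the formula:
  p1=0, p2=0, p3=0, p4=0, p5=0: formula gives 0, φ = 0 ✓
  p1=0, p2=0, p3=0, p4=0, p5=1: formula gives 0, φ = 0 ✓
  p1=0, p2=0, p3=0, p4=1, p5=0: formula gives 0, φ = 0 ✓
  p1=0, p2=0, p3=0, p4=1, p5=1: formula gives 0, φ = 0 ✓
  …
  p1=0, p2=1, p3=1, p4=0, p5=0: formula gives 0, but φ = 1 ✗
Row (0,1,1,0,0) is a counterexample, so the formula is not equivalent to φ.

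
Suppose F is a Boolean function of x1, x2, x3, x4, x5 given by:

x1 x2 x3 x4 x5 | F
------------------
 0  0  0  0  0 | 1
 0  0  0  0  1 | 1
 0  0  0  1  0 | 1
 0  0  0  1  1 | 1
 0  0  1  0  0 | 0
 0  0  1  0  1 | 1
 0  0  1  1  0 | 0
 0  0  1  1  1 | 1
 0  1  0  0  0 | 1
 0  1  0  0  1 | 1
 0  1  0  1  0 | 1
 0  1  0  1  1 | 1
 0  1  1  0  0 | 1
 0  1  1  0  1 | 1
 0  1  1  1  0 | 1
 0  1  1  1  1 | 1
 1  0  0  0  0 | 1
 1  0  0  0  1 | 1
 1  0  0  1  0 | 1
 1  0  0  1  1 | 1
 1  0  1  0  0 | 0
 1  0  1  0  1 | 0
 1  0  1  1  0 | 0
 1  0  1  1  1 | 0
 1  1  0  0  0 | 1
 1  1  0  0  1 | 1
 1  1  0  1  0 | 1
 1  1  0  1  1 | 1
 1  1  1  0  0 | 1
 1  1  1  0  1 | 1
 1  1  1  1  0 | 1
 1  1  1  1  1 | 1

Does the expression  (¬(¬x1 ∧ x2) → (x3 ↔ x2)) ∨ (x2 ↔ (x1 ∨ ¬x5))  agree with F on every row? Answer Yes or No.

Test each input against both F and the formula:
  x1=0, x2=0, x3=0, x4=0, x5=0: formula gives 1, F = 1 ✓
  x1=0, x2=0, x3=0, x4=0, x5=1: formula gives 1, F = 1 ✓
  x1=0, x2=0, x3=0, x4=1, x5=0: formula gives 1, F = 1 ✓
  x1=0, x2=0, x3=0, x4=1, x5=1: formula gives 1, F = 1 ✓
  … (the remaining 28 rows also agree.)
All 32 rows match — the expression computes F exactly.

Yes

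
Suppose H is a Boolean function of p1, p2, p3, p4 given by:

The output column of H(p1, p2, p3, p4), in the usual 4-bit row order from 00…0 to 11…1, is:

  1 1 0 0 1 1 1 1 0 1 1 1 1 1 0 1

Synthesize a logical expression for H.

H(p1, p2, p3, p4) = not ((((((not p1 and not p2) and p3) and not p4) or (((not p1 and not p2) and p3) and p4)) or (((p1 and not p2) and not p3) and not p4)) or (((p1 and p2) and p3) and not p4))

There are just 4 zero rows: (0,0,1,0), (0,0,1,1), (1,0,0,0), (1,1,1,0). Their minterms are ¬p1·¬p2·p3·¬p4, ¬p1·¬p2·p3·p4, p1·¬p2·¬p3·¬p4, p1·p2·p3·¬p4; the OR of those covers precisely the 0-outputs, and negating it yields H.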